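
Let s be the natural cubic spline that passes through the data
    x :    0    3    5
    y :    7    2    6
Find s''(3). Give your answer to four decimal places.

2.2000

Put M_i = s'' at the i-th knot. Here h = (3, 2) and Δ = (-5/3, 2), so the interior equations h_(i-1)·M_(i-1) + 2(h_(i-1)+h_i)·M_i + h_i·M_(i+1) = 6(Δ_i − Δ_(i-1)) read
  3·M_0 + 10·M_1 + 2·M_2 = 6(Δ_1 - Δ_0) = 22
Natural end conditions: M_0 = M_2 = 0.
Solving the tridiagonal system: M_0 = 0, M_1 = 11/5, M_2 = 0.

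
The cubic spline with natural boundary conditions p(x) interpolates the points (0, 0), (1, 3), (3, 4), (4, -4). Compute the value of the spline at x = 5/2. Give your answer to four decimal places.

Put σ_i = p'' at the i-th knot. Here h = (1, 2, 1) and Δ = (3, 1/2, -8), so the interior equations h_(i-1)·σ_(i-1) + 2(h_(i-1)+h_i)·σ_i + h_i·σ_(i+1) = 6(Δ_i − Δ_(i-1)) read
  1·σ_0 + 6·σ_1 + 2·σ_2 = 6(Δ_1 - Δ_0) = -15
  2·σ_1 + 6·σ_2 + 1·σ_3 = 6(Δ_2 - Δ_1) = -51
Natural end conditions: σ_0 = σ_3 = 0.
Solving: σ_0 = 0, σ_1 = 3/8, σ_2 = -69/8, σ_3 = 0.
On [1, 3], p(x) = 3 + 25/8·(x - 1) + 3/16·(x - 1)² - 3/4·(x - 1)³.
With (x - 1) = 3/2: p(5/2) = 357/64.

5.5781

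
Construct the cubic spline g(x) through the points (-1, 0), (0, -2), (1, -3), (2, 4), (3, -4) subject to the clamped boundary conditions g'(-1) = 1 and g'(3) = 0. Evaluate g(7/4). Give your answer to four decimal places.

3.5098

Let m_i = g''(x_i). Step sizes h_i = 1, 1, 1, 1; slopes of the chords Δ_i = (y_(i+1) - y_i)/h_i = -2, -1, 7, -8.
  1·m_0 + 4·m_1 + 1·m_2 = 6(Δ_1 - Δ_0) = 6
  1·m_1 + 4·m_2 + 1·m_3 = 6(Δ_2 - Δ_1) = 48
  1·m_2 + 4·m_3 + 1·m_4 = 6(Δ_3 - Δ_2) = -90
Clamped end conditions give two more equations: 2h_0·m_0 + h_0·m_1 = 6(Δ_0 - g'(-1)) = -18 and h_3·m_3 + 2h_3·m_4 = 6(g'(3) - Δ_3) = 48.
Solving the tridiagonal system: m_0 = -223/28, m_1 = -29/14, m_2 = 89/4, m_3 = -545/14, m_4 = 1217/28.
On [1, 2], g(x) = -3 + 85/14·(x - 1) + 89/8·(x - 1)² - 571/56·(x - 1)³.
With (x - 1) = 3/4: g(7/4) = 1797/512.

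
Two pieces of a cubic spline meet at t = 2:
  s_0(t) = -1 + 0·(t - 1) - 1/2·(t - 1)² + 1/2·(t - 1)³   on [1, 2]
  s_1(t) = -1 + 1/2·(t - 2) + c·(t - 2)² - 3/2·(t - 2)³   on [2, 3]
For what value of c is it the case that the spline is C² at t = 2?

1

s_0''(t) = -1 + 3·(t - 1), so s_0''(2) = 2. On the right, s_1''(2) = 2c, so c = 1.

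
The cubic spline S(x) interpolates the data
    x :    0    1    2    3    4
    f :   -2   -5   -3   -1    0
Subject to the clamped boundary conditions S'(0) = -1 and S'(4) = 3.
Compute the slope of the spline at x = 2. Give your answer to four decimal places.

Put M_i = S'' at the i-th knot. Here h = (1, 1, 1, 1) and Δ = (-3, 2, 2, 1), so the interior equations h_(i-1)·M_(i-1) + 2(h_(i-1)+h_i)·M_i + h_i·M_(i+1) = 6(Δ_i − Δ_(i-1)) read
  1·M_0 + 4·M_1 + 1·M_2 = 6(Δ_1 - Δ_0) = 30
  1·M_1 + 4·M_2 + 1·M_3 = 6(Δ_2 - Δ_1) = 0
  1·M_2 + 4·M_3 + 1·M_4 = 6(Δ_3 - Δ_2) = -6
Clamped end conditions give two more equations: 2h_0·M_0 + h_0·M_1 = 6(Δ_0 - S'(0)) = -12 and h_3·M_3 + 2h_3·M_4 = 6(S'(4) - Δ_3) = 12.
Forward elimination and back-substitution give M_0 = -80/7, M_1 = 76/7, M_2 = -2, M_3 = -20/7, M_4 = 52/7.
On [2, 3], S'(x) = b_2 + 2c_2·(x - 2) + 3d_2·(x - 2)² with b_2 = Δ_2 - h_2(2M_2 + M_3)/6 = 22/7, c_2 = M_2/2 = -1, d_2 = (M_3 - M_2)/(6h_2) = -1/7. So S'(2) = 22/7.

3.1429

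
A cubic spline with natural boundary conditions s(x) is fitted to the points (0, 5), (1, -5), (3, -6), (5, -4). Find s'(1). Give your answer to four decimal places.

Let m_i = s''(x_i). Step sizes h_i = 1, 2, 2; slopes of the chords Δ_i = (y_(i+1) - y_i)/h_i = -10, -1/2, 1.
  1·m_0 + 6·m_1 + 2·m_2 = 6(Δ_1 - Δ_0) = 57
  2·m_1 + 8·m_2 + 2·m_3 = 6(Δ_2 - Δ_1) = 9
Natural end conditions: m_0 = m_3 = 0.
Solving: m_0 = 0, m_1 = 219/22, m_2 = -15/11, m_3 = 0.
On [1, 3], s'(x) = b_1 + 2c_1·(x - 1) + 3d_1·(x - 1)² with b_1 = Δ_1 - h_1(2m_1 + m_2)/6 = -147/22, c_1 = m_1/2 = 219/44, d_1 = (m_2 - m_1)/(6h_1) = -83/88. So s'(1) = -147/22.

-6.6818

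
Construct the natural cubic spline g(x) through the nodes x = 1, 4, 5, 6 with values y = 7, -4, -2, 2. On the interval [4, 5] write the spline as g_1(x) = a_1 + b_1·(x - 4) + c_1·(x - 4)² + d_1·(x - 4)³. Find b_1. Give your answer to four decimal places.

Write M_i for g''(x_i). With h_i = 3, 1, 1 and divided differences Δ_i = -11/3, 2, 4, the continuity of g' gives the tridiagonal system
  3·M_0 + 8·M_1 + 1·M_2 = 6(Δ_1 - Δ_0) = 34
  1·M_1 + 4·M_2 + 1·M_3 = 6(Δ_2 - Δ_1) = 12
Natural end conditions: M_0 = M_3 = 0.
Forward elimination and back-substitution give M_0 = 0, M_1 = 4, M_2 = 2, M_3 = 0.
On [4, 5], with g_1(x) = a_1 + b_1·(x - 4) + c_1·(x - 4)² + d_1·(x - 4)³: c_1 = M_1/2 = 2, d_1 = (M_2 - M_1)/(6h_1) = -1/3, b_1 = Δ_1 - h_1(2M_1 + M_2)/6 = 1/3.

0.3333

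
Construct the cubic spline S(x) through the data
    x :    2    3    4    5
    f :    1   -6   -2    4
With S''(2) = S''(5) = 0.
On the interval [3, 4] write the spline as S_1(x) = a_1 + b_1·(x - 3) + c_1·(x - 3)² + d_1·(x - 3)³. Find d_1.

-3

With M_i denoting the second derivative at x_i, h_i = 1, 1, 1, and Δ_i = (y_(i+1) − y_i)/h_i = -7, 4, 6:
  1·M_0 + 4·M_1 + 1·M_2 = 6(Δ_1 - Δ_0) = 66
  1·M_1 + 4·M_2 + 1·M_3 = 6(Δ_2 - Δ_1) = 12
Natural end conditions: M_0 = M_3 = 0.
Forward elimination and back-substitution give M_0 = 0, M_1 = 84/5, M_2 = -6/5, M_3 = 0.
On [3, 4], with S_1(x) = a_1 + b_1·(x - 3) + c_1·(x - 3)² + d_1·(x - 3)³: c_1 = M_1/2 = 42/5, d_1 = (M_2 - M_1)/(6h_1) = -3, b_1 = Δ_1 - h_1(2M_1 + M_2)/6 = -7/5.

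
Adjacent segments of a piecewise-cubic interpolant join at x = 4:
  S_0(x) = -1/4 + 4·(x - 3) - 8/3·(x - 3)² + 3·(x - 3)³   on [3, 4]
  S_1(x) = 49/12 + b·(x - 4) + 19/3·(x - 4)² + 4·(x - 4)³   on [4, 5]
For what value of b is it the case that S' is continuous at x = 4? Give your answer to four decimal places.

S_0'(x) = 4 - 16/3·(x - 3) + 9·(x - 3)², so S_0'(4) = 23/3. On the right, S_1'(4) = b, so b = 23/3.

7.6667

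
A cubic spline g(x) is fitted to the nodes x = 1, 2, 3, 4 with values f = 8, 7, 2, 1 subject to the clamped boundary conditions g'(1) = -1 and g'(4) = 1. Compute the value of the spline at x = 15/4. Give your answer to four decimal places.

0.8313

Let M_i = g''(x_i). Step sizes h_i = 1, 1, 1; slopes of the chords Δ_i = (y_(i+1) - y_i)/h_i = -1, -5, -1.
  1·M_0 + 4·M_1 + 1·M_2 = 6(Δ_1 - Δ_0) = -24
  1·M_1 + 4·M_2 + 1·M_3 = 6(Δ_2 - Δ_1) = 24
Clamped end conditions give two more equations: 2h_0·M_0 + h_0·M_1 = 6(Δ_0 - g'(1)) = 0 and h_2·M_2 + 2h_2·M_3 = 6(g'(4) - Δ_2) = 12.
Solving: M_0 = 68/15, M_1 = -136/15, M_2 = 116/15, M_3 = 32/15.
On [3, 4], g(x) = 2 - 59/15·(x - 3) + 58/15·(x - 3)² - 14/15·(x - 3)³.
With (x - 3) = 3/4: g(15/4) = 133/160.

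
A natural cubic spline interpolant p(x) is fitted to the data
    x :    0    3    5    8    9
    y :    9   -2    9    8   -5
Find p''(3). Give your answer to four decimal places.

5.9130

Put M_i = p'' at the i-th knot. Here h = (3, 2, 3, 1) and Δ = (-11/3, 11/2, -1/3, -13), so the interior equations h_(i-1)·M_(i-1) + 2(h_(i-1)+h_i)·M_i + h_i·M_(i+1) = 6(Δ_i − Δ_(i-1)) read
  3·M_0 + 10·M_1 + 2·M_2 = 6(Δ_1 - Δ_0) = 55
  2·M_1 + 10·M_2 + 3·M_3 = 6(Δ_2 - Δ_1) = -35
  3·M_2 + 8·M_3 + 1·M_4 = 6(Δ_3 - Δ_2) = -76
Natural end conditions: M_0 = M_4 = 0.
Solving the tridiagonal system: M_0 = 0, M_1 = 4009/678, M_2 = -700/339, M_3 = -986/113, M_4 = 0.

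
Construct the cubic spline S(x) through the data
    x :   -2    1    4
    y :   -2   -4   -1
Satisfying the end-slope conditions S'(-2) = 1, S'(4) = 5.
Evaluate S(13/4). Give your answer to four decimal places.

Let M_i = S''(x_i). Step sizes h_i = 3, 3; slopes of the chords Δ_i = (y_(i+1) - y_i)/h_i = -2/3, 1.
  3·M_0 + 12·M_1 + 3·M_2 = 6(Δ_1 - Δ_0) = 10
Clamped end conditions give two more equations: 2h_0·M_0 + h_0·M_1 = 6(Δ_0 - S'(-2)) = -10 and h_1·M_1 + 2h_1·M_2 = 6(S'(4) - Δ_1) = 24.
Hence M_0 = -11/6, M_1 = 1/3, M_2 = 23/6.
On [1, 4], S(x) = -4 - 5/4·(x - 1) + 1/6·(x - 1)² + 7/36·(x - 1)³.
With (x - 1) = 9/4: S(13/4) = -961/256.

-3.7539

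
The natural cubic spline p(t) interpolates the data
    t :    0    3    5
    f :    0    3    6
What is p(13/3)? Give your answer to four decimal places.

Write σ_i for p''(x_i). With h_i = 3, 2 and divided differences Δ_i = 1, 3/2, the continuity of p' gives the tridiagonal system
  3·σ_0 + 10·σ_1 + 2·σ_2 = 6(Δ_1 - Δ_0) = 3
Natural end conditions: σ_0 = σ_2 = 0.
Solving the tridiagonal system: σ_0 = 0, σ_1 = 3/10, σ_2 = 0.
On [3, 5], p(t) = 3 + 13/10·(t - 3) + 3/20·(t - 3)² - 1/40·(t - 3)³.
With (t - 3) = 4/3: p(13/3) = 667/135.

4.9407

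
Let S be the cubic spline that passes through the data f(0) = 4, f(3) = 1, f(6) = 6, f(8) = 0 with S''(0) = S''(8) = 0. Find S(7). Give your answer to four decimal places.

3.8649

Put M_i = S'' at the i-th knot. Here h = (3, 3, 2) and Δ = (-1, 5/3, -3), so the interior equations h_(i-1)·M_(i-1) + 2(h_(i-1)+h_i)·M_i + h_i·M_(i+1) = 6(Δ_i − Δ_(i-1)) read
  3·M_0 + 12·M_1 + 3·M_2 = 6(Δ_1 - Δ_0) = 16
  3·M_1 + 10·M_2 + 2·M_3 = 6(Δ_2 - Δ_1) = -28
Natural end conditions: M_0 = M_3 = 0.
Forward elimination and back-substitution give M_0 = 0, M_1 = 244/111, M_2 = -128/37, M_3 = 0.
On [6, 8], S(t) = 6 - 77/111·(t - 6) - 64/37·(t - 6)² + 32/111·(t - 6)³.
With (t - 6) = 1: S(7) = 143/37.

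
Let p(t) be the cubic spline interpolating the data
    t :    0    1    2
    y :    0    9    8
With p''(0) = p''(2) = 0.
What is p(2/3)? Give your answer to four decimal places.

Write M_i for p''(x_i). With h_i = 1, 1 and divided differences Δ_i = 9, -1, the continuity of p' gives the tridiagonal system
  1·M_0 + 4·M_1 + 1·M_2 = 6(Δ_1 - Δ_0) = -60
Natural end conditions: M_0 = M_2 = 0.
Hence M_0 = 0, M_1 = -15, M_2 = 0.
On [0, 1], p(t) = 0 + 23/2·t + 0·t² - 5/2·t³.
With t = 2/3: p(2/3) = 187/27.

6.9259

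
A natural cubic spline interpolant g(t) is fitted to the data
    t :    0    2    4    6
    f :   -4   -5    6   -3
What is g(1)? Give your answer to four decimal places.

Write M_i for g''(x_i). With h_i = 2, 2, 2 and divided differences Δ_i = -1/2, 11/2, -9/2, the continuity of g' gives the tridiagonal system
  2·M_0 + 8·M_1 + 2·M_2 = 6(Δ_1 - Δ_0) = 36
  2·M_1 + 8·M_2 + 2·M_3 = 6(Δ_2 - Δ_1) = -60
Natural end conditions: M_0 = M_3 = 0.
Solving the tridiagonal system: M_0 = 0, M_1 = 34/5, M_2 = -46/5, M_3 = 0.
On [0, 2], g(t) = -4 - 83/30·t + 0·t² + 17/30·t³.
With t = 1: g(1) = -31/5.

-6.2000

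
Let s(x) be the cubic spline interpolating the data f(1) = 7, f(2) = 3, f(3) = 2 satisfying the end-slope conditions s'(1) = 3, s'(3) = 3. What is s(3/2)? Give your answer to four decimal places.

6.0313

Write M_i for s''(x_i). With h_i = 1, 1 and divided differences Δ_i = -4, -1, the continuity of s' gives the tridiagonal system
  1·M_0 + 4·M_1 + 1·M_2 = 6(Δ_1 - Δ_0) = 18
Clamped end conditions give two more equations: 2h_0·M_0 + h_0·M_1 = 6(Δ_0 - s'(1)) = -42 and h_1·M_1 + 2h_1·M_2 = 6(s'(3) - Δ_1) = 24.
Hence M_0 = -51/2, M_1 = 9, M_2 = 15/2.
On [1, 2], s(x) = 7 + 3·(x - 1) - 51/4·(x - 1)² + 23/4·(x - 1)³.
With (x - 1) = 1/2: s(3/2) = 193/32.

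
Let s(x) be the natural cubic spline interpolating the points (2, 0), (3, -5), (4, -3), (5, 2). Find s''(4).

Write m_i for s''(x_i). With h_i = 1, 1, 1 and divided differences Δ_i = -5, 2, 5, the continuity of s' gives the tridiagonal system
  1·m_0 + 4·m_1 + 1·m_2 = 6(Δ_1 - Δ_0) = 42
  1·m_1 + 4·m_2 + 1·m_3 = 6(Δ_2 - Δ_1) = 18
Natural end conditions: m_0 = m_3 = 0.
Hence m_0 = 0, m_1 = 10, m_2 = 2, m_3 = 0.

2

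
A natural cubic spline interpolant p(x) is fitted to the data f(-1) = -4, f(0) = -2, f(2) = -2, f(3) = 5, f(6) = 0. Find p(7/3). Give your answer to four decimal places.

Write M_i for p''(x_i). With h_i = 1, 2, 1, 3 and divided differences Δ_i = 2, 0, 7, -5/3, the continuity of p' gives the tridiagonal system
  1·M_0 + 6·M_1 + 2·M_2 = 6(Δ_1 - Δ_0) = -12
  2·M_1 + 6·M_2 + 1·M_3 = 6(Δ_2 - Δ_1) = 42
  1·M_2 + 8·M_3 + 3·M_4 = 6(Δ_3 - Δ_2) = -52
Natural end conditions: M_0 = M_4 = 0.
Solving the tridiagonal system: M_0 = 0, M_1 = -134/25, M_2 = 252/25, M_3 = -194/25, M_4 = 0.
On [2, 3], p(x) = -2 + 74/15·(x - 2) + 126/25·(x - 2)² - 223/75·(x - 2)³.
With (x - 2) = 1/3: p(7/3) = 191/2025.

0.0943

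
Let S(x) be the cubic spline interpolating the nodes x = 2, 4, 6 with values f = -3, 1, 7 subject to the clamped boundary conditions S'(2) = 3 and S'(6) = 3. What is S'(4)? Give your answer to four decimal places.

Put M_i = S'' at the i-th knot. Here h = (2, 2) and Δ = (2, 3), so the interior equations h_(i-1)·M_(i-1) + 2(h_(i-1)+h_i)·M_i + h_i·M_(i+1) = 6(Δ_i − Δ_(i-1)) read
  2·M_0 + 8·M_1 + 2·M_2 = 6(Δ_1 - Δ_0) = 6
Clamped end conditions give two more equations: 2h_0·M_0 + h_0·M_1 = 6(Δ_0 - S'(2)) = -6 and h_1·M_1 + 2h_1·M_2 = 6(S'(6) - Δ_1) = 0.
Solving the tridiagonal system: M_0 = -9/4, M_1 = 3/2, M_2 = -3/4.
On [4, 6], S'(x) = b_1 + 2c_1·(x - 4) + 3d_1·(x - 4)² with b_1 = Δ_1 - h_1(2M_1 + M_2)/6 = 9/4, c_1 = M_1/2 = 3/4, d_1 = (M_2 - M_1)/(6h_1) = -3/16. So S'(4) = 9/4.

2.2500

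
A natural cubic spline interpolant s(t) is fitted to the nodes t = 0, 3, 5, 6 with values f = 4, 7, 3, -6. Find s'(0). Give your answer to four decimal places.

1.2143

Write m_i for s''(x_i). With h_i = 3, 2, 1 and divided differences Δ_i = 1, -2, -9, the continuity of s' gives the tridiagonal system
  3·m_0 + 10·m_1 + 2·m_2 = 6(Δ_1 - Δ_0) = -18
  2·m_1 + 6·m_2 + 1·m_3 = 6(Δ_2 - Δ_1) = -42
Natural end conditions: m_0 = m_3 = 0.
Forward elimination and back-substitution give m_0 = 0, m_1 = -3/7, m_2 = -48/7, m_3 = 0.
On [0, 3], s'(t) = b_0 + 2c_0·t + 3d_0·t² with b_0 = Δ_0 - h_0(2m_0 + m_1)/6 = 17/14, c_0 = m_0/2 = 0, d_0 = (m_1 - m_0)/(6h_0) = -1/42. So s'(0) = 17/14.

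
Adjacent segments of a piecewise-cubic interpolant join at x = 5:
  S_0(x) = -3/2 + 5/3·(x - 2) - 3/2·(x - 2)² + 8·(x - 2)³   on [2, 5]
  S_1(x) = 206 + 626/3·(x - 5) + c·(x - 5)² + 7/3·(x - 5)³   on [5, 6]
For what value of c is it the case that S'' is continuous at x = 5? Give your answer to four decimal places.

S_0''(x) = -3 + 48·(x - 2), so S_0''(5) = 141. On the right, S_1''(5) = 2c, so c = 141/2.

70.5000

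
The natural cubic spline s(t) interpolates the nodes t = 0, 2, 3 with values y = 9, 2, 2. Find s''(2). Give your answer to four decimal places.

With M_i denoting the second derivative at x_i, h_i = 2, 1, and Δ_i = (y_(i+1) − y_i)/h_i = -7/2, 0:
  2·M_0 + 6·M_1 + 1·M_2 = 6(Δ_1 - Δ_0) = 21
Natural end conditions: M_0 = M_2 = 0.
Forward elimination and back-substitution give M_0 = 0, M_1 = 7/2, M_2 = 0.

3.5000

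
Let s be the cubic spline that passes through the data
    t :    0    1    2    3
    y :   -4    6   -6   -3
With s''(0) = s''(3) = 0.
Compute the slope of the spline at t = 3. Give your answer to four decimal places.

Put M_i = s'' at the i-th knot. Here h = (1, 1, 1) and Δ = (10, -12, 3), so the interior equations h_(i-1)·M_(i-1) + 2(h_(i-1)+h_i)·M_i + h_i·M_(i+1) = 6(Δ_i − Δ_(i-1)) read
  1·M_0 + 4·M_1 + 1·M_2 = 6(Δ_1 - Δ_0) = -132
  1·M_1 + 4·M_2 + 1·M_3 = 6(Δ_2 - Δ_1) = 90
Natural end conditions: M_0 = M_3 = 0.
Solving the tridiagonal system: M_0 = 0, M_1 = -206/5, M_2 = 164/5, M_3 = 0.
On [2, 3], s'(t) = b_2 + 2c_2·(t - 2) + 3d_2·(t - 2)² with b_2 = Δ_2 - h_2(2M_2 + M_3)/6 = -119/15, c_2 = M_2/2 = 82/5, d_2 = (M_3 - M_2)/(6h_2) = -82/15. So s'(3) = 127/15.

8.4667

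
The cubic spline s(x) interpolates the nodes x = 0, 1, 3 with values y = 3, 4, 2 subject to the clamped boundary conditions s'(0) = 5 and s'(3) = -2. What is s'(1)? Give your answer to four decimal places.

Put M_i = s'' at the i-th knot. Here h = (1, 2) and Δ = (1, -1), so the interior equations h_(i-1)·M_(i-1) + 2(h_(i-1)+h_i)·M_i + h_i·M_(i+1) = 6(Δ_i − Δ_(i-1)) read
  1·M_0 + 6·M_1 + 2·M_2 = 6(Δ_1 - Δ_0) = -12
Clamped end conditions give two more equations: 2h_0·M_0 + h_0·M_1 = 6(Δ_0 - s'(0)) = -24 and h_1·M_1 + 2h_1·M_2 = 6(s'(3) - Δ_1) = -6.
Forward elimination and back-substitution give M_0 = -37/3, M_1 = 2/3, M_2 = -11/6.
On [1, 3], s'(x) = b_1 + 2c_1·(x - 1) + 3d_1·(x - 1)² with b_1 = Δ_1 - h_1(2M_1 + M_2)/6 = -5/6, c_1 = M_1/2 = 1/3, d_1 = (M_2 - M_1)/(6h_1) = -5/24. So s'(1) = -5/6.

-0.8333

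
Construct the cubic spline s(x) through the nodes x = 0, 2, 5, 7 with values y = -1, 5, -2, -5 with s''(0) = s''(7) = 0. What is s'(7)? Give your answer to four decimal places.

-0.9652

With M_i denoting the second derivative at x_i, h_i = 2, 3, 2, and Δ_i = (y_(i+1) − y_i)/h_i = 3, -7/3, -3/2:
  2·M_0 + 10·M_1 + 3·M_2 = 6(Δ_1 - Δ_0) = -32
  3·M_1 + 10·M_2 + 2·M_3 = 6(Δ_2 - Δ_1) = 5
Natural end conditions: M_0 = M_3 = 0.
Hence M_0 = 0, M_1 = -335/91, M_2 = 146/91, M_3 = 0.
On [5, 7], s'(x) = b_2 + 2c_2·(x - 5) + 3d_2·(x - 5)² with b_2 = Δ_2 - h_2(2M_2 + M_3)/6 = -1403/546, c_2 = M_2/2 = 73/91, d_2 = (M_3 - M_2)/(6h_2) = -73/546. So s'(7) = -527/546.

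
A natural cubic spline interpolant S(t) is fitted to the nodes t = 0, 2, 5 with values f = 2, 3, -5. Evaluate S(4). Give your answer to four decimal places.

-1.4889

With M_i denoting the second derivative at x_i, h_i = 2, 3, and Δ_i = (y_(i+1) − y_i)/h_i = 1/2, -8/3:
  2·M_0 + 10·M_1 + 3·M_2 = 6(Δ_1 - Δ_0) = -19
Natural end conditions: M_0 = M_2 = 0.
Solving: M_0 = 0, M_1 = -19/10, M_2 = 0.
On [2, 5], S(t) = 3 - 23/30·(t - 2) - 19/20·(t - 2)² + 19/180·(t - 2)³.
With (t - 2) = 2: S(4) = -67/45.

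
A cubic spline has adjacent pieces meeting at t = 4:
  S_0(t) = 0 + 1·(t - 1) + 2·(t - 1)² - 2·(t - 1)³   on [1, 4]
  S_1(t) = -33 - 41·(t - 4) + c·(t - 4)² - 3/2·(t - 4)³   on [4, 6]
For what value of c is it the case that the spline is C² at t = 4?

S_0''(t) = 4 - 12·(t - 1), so S_0''(4) = -32. On the right, S_1''(4) = 2c, so c = -16.

-16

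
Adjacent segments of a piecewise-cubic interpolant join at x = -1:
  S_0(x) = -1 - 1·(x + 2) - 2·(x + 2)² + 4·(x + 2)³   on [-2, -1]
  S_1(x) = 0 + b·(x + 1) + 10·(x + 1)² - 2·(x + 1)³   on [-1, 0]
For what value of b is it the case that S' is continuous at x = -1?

7

S_0'(x) = -1 - 4·(x + 2) + 12·(x + 2)², so S_0'(-1) = 7. On the right, S_1'(-1) = b, so b = 7.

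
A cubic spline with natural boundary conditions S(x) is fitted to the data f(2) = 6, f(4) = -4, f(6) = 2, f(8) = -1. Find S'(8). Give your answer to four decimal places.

-3.2333

With M_i denoting the second derivative at x_i, h_i = 2, 2, 2, and Δ_i = (y_(i+1) − y_i)/h_i = -5, 3, -3/2:
  2·M_0 + 8·M_1 + 2·M_2 = 6(Δ_1 - Δ_0) = 48
  2·M_1 + 8·M_2 + 2·M_3 = 6(Δ_2 - Δ_1) = -27
Natural end conditions: M_0 = M_3 = 0.
Forward elimination and back-substitution give M_0 = 0, M_1 = 73/10, M_2 = -26/5, M_3 = 0.
On [6, 8], S'(x) = b_2 + 2c_2·(x - 6) + 3d_2·(x - 6)² with b_2 = Δ_2 - h_2(2M_2 + M_3)/6 = 59/30, c_2 = M_2/2 = -13/5, d_2 = (M_3 - M_2)/(6h_2) = 13/30. So S'(8) = -97/30.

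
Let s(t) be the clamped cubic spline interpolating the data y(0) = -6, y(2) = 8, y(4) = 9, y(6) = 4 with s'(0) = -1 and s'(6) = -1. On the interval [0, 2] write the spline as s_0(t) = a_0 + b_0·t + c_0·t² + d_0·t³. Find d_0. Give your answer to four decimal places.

With M_i denoting the second derivative at x_i, h_i = 2, 2, 2, and Δ_i = (y_(i+1) − y_i)/h_i = 7, 1/2, -5/2:
  2·M_0 + 8·M_1 + 2·M_2 = 6(Δ_1 - Δ_0) = -39
  2·M_1 + 8·M_2 + 2·M_3 = 6(Δ_2 - Δ_1) = -18
Clamped end conditions give two more equations: 2h_0·M_0 + h_0·M_1 = 6(Δ_0 - s'(0)) = 48 and h_2·M_2 + 2h_2·M_3 = 6(s'(6) - Δ_2) = 9.
Forward elimination and back-substitution give M_0 = 82/5, M_1 = -44/5, M_2 = -7/10, M_3 = 13/5.
On [0, 2], with s_0(t) = a_0 + b_0·t + c_0·t² + d_0·t³: c_0 = M_0/2 = 41/5, d_0 = (M_1 - M_0)/(6h_0) = -21/10, b_0 = Δ_0 - h_0(2M_0 + M_1)/6 = -1.

-2.1000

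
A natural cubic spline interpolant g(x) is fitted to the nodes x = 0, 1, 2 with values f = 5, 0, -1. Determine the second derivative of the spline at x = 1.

With M_i denoting the second derivative at x_i, h_i = 1, 1, and Δ_i = (y_(i+1) − y_i)/h_i = -5, -1:
  1·M_0 + 4·M_1 + 1·M_2 = 6(Δ_1 - Δ_0) = 24
Natural end conditions: M_0 = M_2 = 0.
Forward elimination and back-substitution give M_0 = 0, M_1 = 6, M_2 = 0.

6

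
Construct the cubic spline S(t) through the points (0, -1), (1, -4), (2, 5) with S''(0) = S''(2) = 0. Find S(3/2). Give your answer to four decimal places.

-0.6250

With M_i denoting the second derivative at x_i, h_i = 1, 1, and Δ_i = (y_(i+1) − y_i)/h_i = -3, 9:
  1·M_0 + 4·M_1 + 1·M_2 = 6(Δ_1 - Δ_0) = 72
Natural end conditions: M_0 = M_2 = 0.
Hence M_0 = 0, M_1 = 18, M_2 = 0.
On [1, 2], S(t) = -4 + 3·(t - 1) + 9·(t - 1)² - 3·(t - 1)³.
With (t - 1) = 1/2: S(3/2) = -5/8.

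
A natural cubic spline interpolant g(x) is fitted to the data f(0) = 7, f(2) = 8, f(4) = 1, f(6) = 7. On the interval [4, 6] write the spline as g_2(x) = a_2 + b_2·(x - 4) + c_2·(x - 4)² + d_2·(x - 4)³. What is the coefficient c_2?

Write M_i for g''(x_i). With h_i = 2, 2, 2 and divided differences Δ_i = 1/2, -7/2, 3, the continuity of g' gives the tridiagonal system
  2·M_0 + 8·M_1 + 2·M_2 = 6(Δ_1 - Δ_0) = -24
  2·M_1 + 8·M_2 + 2·M_3 = 6(Δ_2 - Δ_1) = 39
Natural end conditions: M_0 = M_3 = 0.
Hence M_0 = 0, M_1 = -9/2, M_2 = 6, M_3 = 0.
On [4, 6], with g_2(x) = a_2 + b_2·(x - 4) + c_2·(x - 4)² + d_2·(x - 4)³: c_2 = M_2/2 = 3, d_2 = (M_3 - M_2)/(6h_2) = -1/2, b_2 = Δ_2 - h_2(2M_2 + M_3)/6 = -1.

3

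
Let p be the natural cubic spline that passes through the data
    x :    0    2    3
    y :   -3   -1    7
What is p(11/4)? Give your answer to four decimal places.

Put σ_i = p'' at the i-th knot. Here h = (2, 1) and Δ = (1, 8), so the interior equations h_(i-1)·σ_(i-1) + 2(h_(i-1)+h_i)·σ_i + h_i·σ_(i+1) = 6(Δ_i − Δ_(i-1)) read
  2·σ_0 + 6·σ_1 + 1·σ_2 = 6(Δ_1 - Δ_0) = 42
Natural end conditions: σ_0 = σ_2 = 0.
Solving the tridiagonal system: σ_0 = 0, σ_1 = 7, σ_2 = 0.
On [2, 3], p(x) = -1 + 17/3·(x - 2) + 7/2·(x - 2)² - 7/6·(x - 2)³.
With (x - 2) = 3/4: p(11/4) = 605/128.

4.7266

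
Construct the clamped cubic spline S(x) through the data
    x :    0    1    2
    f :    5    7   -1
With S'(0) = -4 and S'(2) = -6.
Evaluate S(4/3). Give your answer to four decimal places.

With M_i denoting the second derivative at x_i, h_i = 1, 1, and Δ_i = (y_(i+1) − y_i)/h_i = 2, -8:
  1·M_0 + 4·M_1 + 1·M_2 = 6(Δ_1 - Δ_0) = -60
Clamped end conditions give two more equations: 2h_0·M_0 + h_0·M_1 = 6(Δ_0 - S'(0)) = 36 and h_1·M_1 + 2h_1·M_2 = 6(S'(2) - Δ_1) = 12.
Forward elimination and back-substitution give M_0 = 32, M_1 = -28, M_2 = 20.
On [1, 2], S(x) = 7 - 2·(x - 1) - 14·(x - 1)² + 8·(x - 1)³.
With (x - 1) = 1/3: S(4/3) = 137/27.

5.0741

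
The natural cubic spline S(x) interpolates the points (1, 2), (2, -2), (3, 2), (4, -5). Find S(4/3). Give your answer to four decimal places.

Write m_i for S''(x_i). With h_i = 1, 1, 1 and divided differences Δ_i = -4, 4, -7, the continuity of S' gives the tridiagonal system
  1·m_0 + 4·m_1 + 1·m_2 = 6(Δ_1 - Δ_0) = 48
  1·m_1 + 4·m_2 + 1·m_3 = 6(Δ_2 - Δ_1) = -66
Natural end conditions: m_0 = m_3 = 0.
Solving: m_0 = 0, m_1 = 86/5, m_2 = -104/5, m_3 = 0.
On [1, 2], S(x) = 2 - 103/15·(x - 1) + 0·(x - 1)² + 43/15·(x - 1)³.
With (x - 1) = 1/3: S(4/3) = -74/405.

-0.1827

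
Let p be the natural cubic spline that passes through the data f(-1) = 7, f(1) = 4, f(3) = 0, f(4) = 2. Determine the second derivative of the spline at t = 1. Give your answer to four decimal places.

Let m_i = p''(x_i). Step sizes h_i = 2, 2, 1; slopes of the chords Δ_i = (y_(i+1) - y_i)/h_i = -3/2, -2, 2.
  2·m_0 + 8·m_1 + 2·m_2 = 6(Δ_1 - Δ_0) = -3
  2·m_1 + 6·m_2 + 1·m_3 = 6(Δ_2 - Δ_1) = 24
Natural end conditions: m_0 = m_3 = 0.
Solving: m_0 = 0, m_1 = -3/2, m_2 = 9/2, m_3 = 0.

-1.5000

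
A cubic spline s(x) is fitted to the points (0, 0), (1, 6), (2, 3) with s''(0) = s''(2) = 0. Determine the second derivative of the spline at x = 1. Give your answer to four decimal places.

With M_i denoting the second derivative at x_i, h_i = 1, 1, and Δ_i = (y_(i+1) − y_i)/h_i = 6, -3:
  1·M_0 + 4·M_1 + 1·M_2 = 6(Δ_1 - Δ_0) = -54
Natural end conditions: M_0 = M_2 = 0.
Solving the tridiagonal system: M_0 = 0, M_1 = -27/2, M_2 = 0.

-13.5000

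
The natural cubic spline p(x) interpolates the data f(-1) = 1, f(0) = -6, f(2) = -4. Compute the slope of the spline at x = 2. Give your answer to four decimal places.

Let M_i = p''(x_i). Step sizes h_i = 1, 2; slopes of the chords Δ_i = (y_(i+1) - y_i)/h_i = -7, 1.
  1·M_0 + 6·M_1 + 2·M_2 = 6(Δ_1 - Δ_0) = 48
Natural end conditions: M_0 = M_2 = 0.
Hence M_0 = 0, M_1 = 8, M_2 = 0.
On [0, 2], p'(x) = b_1 + 2c_1·x + 3d_1·x² with b_1 = Δ_1 - h_1(2M_1 + M_2)/6 = -13/3, c_1 = M_1/2 = 4, d_1 = (M_2 - M_1)/(6h_1) = -2/3. So p'(2) = 11/3.

3.6667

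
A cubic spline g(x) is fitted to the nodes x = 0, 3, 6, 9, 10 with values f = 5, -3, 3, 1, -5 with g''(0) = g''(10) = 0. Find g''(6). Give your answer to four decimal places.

Put M_i = g'' at the i-th knot. Here h = (3, 3, 3, 1) and Δ = (-8/3, 2, -2/3, -6), so the interior equations h_(i-1)·M_(i-1) + 2(h_(i-1)+h_i)·M_i + h_i·M_(i+1) = 6(Δ_i − Δ_(i-1)) read
  3·M_0 + 12·M_1 + 3·M_2 = 6(Δ_1 - Δ_0) = 28
  3·M_1 + 12·M_2 + 3·M_3 = 6(Δ_2 - Δ_1) = -16
  3·M_2 + 8·M_3 + 1·M_4 = 6(Δ_3 - Δ_2) = -32
Natural end conditions: M_0 = M_4 = 0.
Solving the tridiagonal system: M_0 = 0, M_1 = 211/81, M_2 = -88/81, M_3 = -97/27, M_4 = 0.

-1.0864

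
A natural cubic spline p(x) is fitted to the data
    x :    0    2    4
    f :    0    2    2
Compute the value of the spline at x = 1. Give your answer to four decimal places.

With M_i denoting the second derivative at x_i, h_i = 2, 2, and Δ_i = (y_(i+1) − y_i)/h_i = 1, 0:
  2·M_0 + 8·M_1 + 2·M_2 = 6(Δ_1 - Δ_0) = -6
Natural end conditions: M_0 = M_2 = 0.
Solving the tridiagonal system: M_0 = 0, M_1 = -3/4, M_2 = 0.
On [0, 2], p(x) = 0 + 5/4·x + 0·x² - 1/16·x³.
With x = 1: p(1) = 19/16.

1.1875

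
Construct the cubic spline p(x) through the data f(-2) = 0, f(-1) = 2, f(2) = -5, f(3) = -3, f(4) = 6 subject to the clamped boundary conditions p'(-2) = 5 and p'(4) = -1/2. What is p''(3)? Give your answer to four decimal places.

Let M_i = p''(x_i). Step sizes h_i = 1, 3, 1, 1; slopes of the chords Δ_i = (y_(i+1) - y_i)/h_i = 2, -7/3, 2, 9.
  1·M_0 + 8·M_1 + 3·M_2 = 6(Δ_1 - Δ_0) = -26
  3·M_1 + 8·M_2 + 1·M_3 = 6(Δ_2 - Δ_1) = 26
  1·M_2 + 4·M_3 + 1·M_4 = 6(Δ_3 - Δ_2) = 42
Clamped end conditions give two more equations: 2h_0·M_0 + h_0·M_1 = 6(Δ_0 - p'(-2)) = -18 and h_3·M_3 + 2h_3·M_4 = 6(p'(4) - Δ_3) = -57.
Hence M_0 = -1705/228, M_1 = -347/114, M_2 = 443/228, M_3 = 2233/114, M_4 = -8731/228.

19.5877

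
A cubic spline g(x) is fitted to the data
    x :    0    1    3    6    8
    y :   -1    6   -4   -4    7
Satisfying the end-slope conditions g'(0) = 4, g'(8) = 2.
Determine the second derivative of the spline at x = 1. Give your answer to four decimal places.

Let σ_i = g''(x_i). Step sizes h_i = 1, 2, 3, 2; slopes of the chords Δ_i = (y_(i+1) - y_i)/h_i = 7, -5, 0, 11/2.
  1·σ_0 + 6·σ_1 + 2·σ_2 = 6(Δ_1 - Δ_0) = -72
  2·σ_1 + 10·σ_2 + 3·σ_3 = 6(Δ_2 - Δ_1) = 30
  3·σ_2 + 10·σ_3 + 2·σ_4 = 6(Δ_3 - Δ_2) = 33
Clamped end conditions give two more equations: 2h_0·σ_0 + h_0·σ_1 = 6(Δ_0 - g'(0)) = 18 and h_3·σ_3 + 2h_3·σ_4 = 6(g'(8) - Δ_3) = -21.
Hence σ_0 = 1579/91, σ_1 = -1520/91, σ_2 = 989/182, σ_3 = 275/91, σ_4 = -2461/364.

-16.7033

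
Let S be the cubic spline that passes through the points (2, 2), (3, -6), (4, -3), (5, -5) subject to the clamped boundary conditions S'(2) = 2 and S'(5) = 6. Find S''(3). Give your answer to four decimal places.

34.6667

With M_i denoting the second derivative at x_i, h_i = 1, 1, 1, and Δ_i = (y_(i+1) − y_i)/h_i = -8, 3, -2:
  1·M_0 + 4·M_1 + 1·M_2 = 6(Δ_1 - Δ_0) = 66
  1·M_1 + 4·M_2 + 1·M_3 = 6(Δ_2 - Δ_1) = -30
Clamped end conditions give two more equations: 2h_0·M_0 + h_0·M_1 = 6(Δ_0 - S'(2)) = -60 and h_2·M_2 + 2h_2·M_3 = 6(S'(5) - Δ_2) = 48.
Forward elimination and back-substitution give M_0 = -142/3, M_1 = 104/3, M_2 = -76/3, M_3 = 110/3.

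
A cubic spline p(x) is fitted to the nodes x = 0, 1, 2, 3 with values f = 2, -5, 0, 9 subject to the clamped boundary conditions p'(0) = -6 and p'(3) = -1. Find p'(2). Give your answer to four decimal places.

Let M_i = p''(x_i). Step sizes h_i = 1, 1, 1; slopes of the chords Δ_i = (y_(i+1) - y_i)/h_i = -7, 5, 9.
  1·M_0 + 4·M_1 + 1·M_2 = 6(Δ_1 - Δ_0) = 72
  1·M_1 + 4·M_2 + 1·M_3 = 6(Δ_2 - Δ_1) = 24
Clamped end conditions give two more equations: 2h_0·M_0 + h_0·M_1 = 6(Δ_0 - p'(0)) = -6 and h_2·M_2 + 2h_2·M_3 = 6(p'(3) - Δ_2) = -60.
Hence M_0 = -184/15, M_1 = 278/15, M_2 = 152/15, M_3 = -526/15.
On [2, 3], p'(x) = b_2 + 2c_2·(x - 2) + 3d_2·(x - 2)² with b_2 = Δ_2 - h_2(2M_2 + M_3)/6 = 172/15, c_2 = M_2/2 = 76/15, d_2 = (M_3 - M_2)/(6h_2) = -113/15. So p'(2) = 172/15.

11.4667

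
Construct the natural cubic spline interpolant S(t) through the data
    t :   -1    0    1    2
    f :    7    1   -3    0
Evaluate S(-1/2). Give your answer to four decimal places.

3.9750

With m_i denoting the second derivative at x_i, h_i = 1, 1, 1, and Δ_i = (y_(i+1) − y_i)/h_i = -6, -4, 3:
  1·m_0 + 4·m_1 + 1·m_2 = 6(Δ_1 - Δ_0) = 12
  1·m_1 + 4·m_2 + 1·m_3 = 6(Δ_2 - Δ_1) = 42
Natural end conditions: m_0 = m_3 = 0.
Solving: m_0 = 0, m_1 = 2/5, m_2 = 52/5, m_3 = 0.
On [-1, 0], S(t) = 7 - 91/15·(t + 1) + 0·(t + 1)² + 1/15·(t + 1)³.
With (t + 1) = 1/2: S(-1/2) = 159/40.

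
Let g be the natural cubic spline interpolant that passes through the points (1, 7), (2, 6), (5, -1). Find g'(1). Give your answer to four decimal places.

With M_i denoting the second derivative at x_i, h_i = 1, 3, and Δ_i = (y_(i+1) − y_i)/h_i = -1, -7/3:
  1·M_0 + 8·M_1 + 3·M_2 = 6(Δ_1 - Δ_0) = -8
Natural end conditions: M_0 = M_2 = 0.
Hence M_0 = 0, M_1 = -1, M_2 = 0.
On [1, 2], g'(t) = b_0 + 2c_0·(t - 1) + 3d_0·(t - 1)² with b_0 = Δ_0 - h_0(2M_0 + M_1)/6 = -5/6, c_0 = M_0/2 = 0, d_0 = (M_1 - M_0)/(6h_0) = -1/6. So g'(1) = -5/6.

-0.8333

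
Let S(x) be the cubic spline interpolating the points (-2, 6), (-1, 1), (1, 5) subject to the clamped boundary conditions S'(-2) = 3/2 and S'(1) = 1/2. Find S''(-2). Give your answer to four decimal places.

-26.8333

Let σ_i = S''(x_i). Step sizes h_i = 1, 2; slopes of the chords Δ_i = (y_(i+1) - y_i)/h_i = -5, 2.
  1·σ_0 + 6·σ_1 + 2·σ_2 = 6(Δ_1 - Δ_0) = 42
Clamped end conditions give two more equations: 2h_0·σ_0 + h_0·σ_1 = 6(Δ_0 - S'(-2)) = -39 and h_1·σ_1 + 2h_1·σ_2 = 6(S'(1) - Δ_1) = -9.
Solving the tridiagonal system: σ_0 = -161/6, σ_1 = 44/3, σ_2 = -115/12.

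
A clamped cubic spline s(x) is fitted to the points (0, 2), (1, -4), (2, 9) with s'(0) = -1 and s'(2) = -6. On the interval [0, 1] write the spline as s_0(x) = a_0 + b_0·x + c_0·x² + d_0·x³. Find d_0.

18

Write M_i for s''(x_i). With h_i = 1, 1 and divided differences Δ_i = -6, 13, the continuity of s' gives the tridiagonal system
  1·M_0 + 4·M_1 + 1·M_2 = 6(Δ_1 - Δ_0) = 114
Clamped end conditions give two more equations: 2h_0·M_0 + h_0·M_1 = 6(Δ_0 - s'(0)) = -30 and h_1·M_1 + 2h_1·M_2 = 6(s'(2) - Δ_1) = -114.
Forward elimination and back-substitution give M_0 = -46, M_1 = 62, M_2 = -88.
On [0, 1], with s_0(x) = a_0 + b_0·x + c_0·x² + d_0·x³: c_0 = M_0/2 = -23, d_0 = (M_1 - M_0)/(6h_0) = 18, b_0 = Δ_0 - h_0(2M_0 + M_1)/6 = -1.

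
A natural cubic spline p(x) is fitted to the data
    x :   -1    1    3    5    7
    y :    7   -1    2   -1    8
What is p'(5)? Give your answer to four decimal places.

0.6607

Put σ_i = p'' at the i-th knot. Here h = (2, 2, 2, 2) and Δ = (-4, 3/2, -3/2, 9/2), so the interior equations h_(i-1)·σ_(i-1) + 2(h_(i-1)+h_i)·σ_i + h_i·σ_(i+1) = 6(Δ_i − Δ_(i-1)) read
  2·σ_0 + 8·σ_1 + 2·σ_2 = 6(Δ_1 - Δ_0) = 33
  2·σ_1 + 8·σ_2 + 2·σ_3 = 6(Δ_2 - Δ_1) = -18
  2·σ_2 + 8·σ_3 + 2·σ_4 = 6(Δ_3 - Δ_2) = 36
Natural end conditions: σ_0 = σ_4 = 0.
Solving: σ_0 = 0, σ_1 = 603/112, σ_2 = -141/28, σ_3 = 645/112, σ_4 = 0.
On [5, 7], p'(x) = b_3 + 2c_3·(x - 5) + 3d_3·(x - 5)² with b_3 = Δ_3 - h_3(2σ_3 + σ_4)/6 = 37/56, c_3 = σ_3/2 = 645/224, d_3 = (σ_4 - σ_3)/(6h_3) = -215/448. So p'(5) = 37/56.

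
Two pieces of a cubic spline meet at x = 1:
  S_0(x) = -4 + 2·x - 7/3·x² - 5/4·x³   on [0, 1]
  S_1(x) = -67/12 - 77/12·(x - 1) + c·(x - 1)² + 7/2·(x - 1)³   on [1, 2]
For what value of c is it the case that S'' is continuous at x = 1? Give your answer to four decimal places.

-6.0833

S_0''(x) = -14/3 - 15/2·x, so S_0''(1) = -73/6. On the right, S_1''(1) = 2c, so c = -73/12.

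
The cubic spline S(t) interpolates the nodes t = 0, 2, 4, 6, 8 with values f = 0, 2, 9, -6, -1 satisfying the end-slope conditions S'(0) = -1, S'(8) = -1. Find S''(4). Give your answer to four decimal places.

-12.9375

Write m_i for S''(x_i). With h_i = 2, 2, 2, 2 and divided differences Δ_i = 1, 7/2, -15/2, 5/2, the continuity of S' gives the tridiagonal system
  2·m_0 + 8·m_1 + 2·m_2 = 6(Δ_1 - Δ_0) = 15
  2·m_1 + 8·m_2 + 2·m_3 = 6(Δ_2 - Δ_1) = -66
  2·m_2 + 8·m_3 + 2·m_4 = 6(Δ_3 - Δ_2) = 60
Clamped end conditions give two more equations: 2h_0·m_0 + h_0·m_1 = 6(Δ_0 - S'(0)) = 12 and h_3·m_3 + 2h_3·m_4 = 6(S'(8) - Δ_3) = -21.
Forward elimination and back-substitution give m_0 = 57/112, m_1 = 279/56, m_2 = -207/16, m_3 = 771/56, m_4 = -1359/112.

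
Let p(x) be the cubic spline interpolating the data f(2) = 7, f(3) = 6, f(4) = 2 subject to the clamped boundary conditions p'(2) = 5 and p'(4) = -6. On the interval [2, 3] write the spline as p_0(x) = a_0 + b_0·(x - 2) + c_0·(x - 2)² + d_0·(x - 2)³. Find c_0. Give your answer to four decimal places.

-9.5000

With M_i denoting the second derivative at x_i, h_i = 1, 1, and Δ_i = (y_(i+1) − y_i)/h_i = -1, -4:
  1·M_0 + 4·M_1 + 1·M_2 = 6(Δ_1 - Δ_0) = -18
Clamped end conditions give two more equations: 2h_0·M_0 + h_0·M_1 = 6(Δ_0 - p'(2)) = -36 and h_1·M_1 + 2h_1·M_2 = 6(p'(4) - Δ_1) = -12.
Forward elimination and back-substitution give M_0 = -19, M_1 = 2, M_2 = -7.
On [2, 3], with p_0(x) = a_0 + b_0·(x - 2) + c_0·(x - 2)² + d_0·(x - 2)³: c_0 = M_0/2 = -19/2, d_0 = (M_1 - M_0)/(6h_0) = 7/2, b_0 = Δ_0 - h_0(2M_0 + M_1)/6 = 5.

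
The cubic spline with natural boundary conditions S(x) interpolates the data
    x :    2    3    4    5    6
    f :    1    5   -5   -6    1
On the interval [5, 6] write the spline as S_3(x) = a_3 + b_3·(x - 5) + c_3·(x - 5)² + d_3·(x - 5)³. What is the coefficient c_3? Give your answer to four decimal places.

Write M_i for S''(x_i). With h_i = 1, 1, 1, 1 and divided differences Δ_i = 4, -10, -1, 7, the continuity of S' gives the tridiagonal system
  1·M_0 + 4·M_1 + 1·M_2 = 6(Δ_1 - Δ_0) = -84
  1·M_1 + 4·M_2 + 1·M_3 = 6(Δ_2 - Δ_1) = 54
  1·M_2 + 4·M_3 + 1·M_4 = 6(Δ_3 - Δ_2) = 48
Natural end conditions: M_0 = M_4 = 0.
Forward elimination and back-substitution give M_0 = 0, M_1 = -51/2, M_2 = 18, M_3 = 15/2, M_4 = 0.
On [5, 6], with S_3(x) = a_3 + b_3·(x - 5) + c_3·(x - 5)² + d_3·(x - 5)³: c_3 = M_3/2 = 15/4, d_3 = (M_4 - M_3)/(6h_3) = -5/4, b_3 = Δ_3 - h_3(2M_3 + M_4)/6 = 9/2.

3.7500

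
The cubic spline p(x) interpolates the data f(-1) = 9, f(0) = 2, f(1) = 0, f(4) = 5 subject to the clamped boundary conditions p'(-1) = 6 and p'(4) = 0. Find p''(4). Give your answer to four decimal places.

-2.2529

Put M_i = p'' at the i-th knot. Here h = (1, 1, 3) and Δ = (-7, -2, 5/3), so the interior equations h_(i-1)·M_(i-1) + 2(h_(i-1)+h_i)·M_i + h_i·M_(i+1) = 6(Δ_i − Δ_(i-1)) read
  1·M_0 + 4·M_1 + 1·M_2 = 6(Δ_1 - Δ_0) = 30
  1·M_1 + 8·M_2 + 3·M_3 = 6(Δ_2 - Δ_1) = 22
Clamped end conditions give two more equations: 2h_0·M_0 + h_0·M_1 = 6(Δ_0 - p'(-1)) = -78 and h_2·M_2 + 2h_2·M_3 = 6(p'(4) - Δ_2) = -10.
Solving: M_0 = -1412/29, M_1 = 562/29, M_2 = 34/29, M_3 = -196/87.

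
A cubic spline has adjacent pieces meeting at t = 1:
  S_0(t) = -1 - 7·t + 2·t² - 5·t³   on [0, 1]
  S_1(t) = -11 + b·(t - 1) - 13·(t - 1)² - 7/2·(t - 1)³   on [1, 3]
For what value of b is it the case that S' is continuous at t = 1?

-18

S_0'(t) = -7 + 4·t - 15·t², so S_0'(1) = -18. On the right, S_1'(1) = b, so b = -18.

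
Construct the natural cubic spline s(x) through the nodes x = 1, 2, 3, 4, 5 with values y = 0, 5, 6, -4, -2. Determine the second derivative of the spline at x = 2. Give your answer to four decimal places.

Let σ_i = s''(x_i). Step sizes h_i = 1, 1, 1, 1; slopes of the chords Δ_i = (y_(i+1) - y_i)/h_i = 5, 1, -10, 2.
  1·σ_0 + 4·σ_1 + 1·σ_2 = 6(Δ_1 - Δ_0) = -24
  1·σ_1 + 4·σ_2 + 1·σ_3 = 6(Δ_2 - Δ_1) = -66
  1·σ_2 + 4·σ_3 + 1·σ_4 = 6(Δ_3 - Δ_2) = 72
Natural end conditions: σ_0 = σ_4 = 0.
Forward elimination and back-substitution give σ_0 = 0, σ_1 = -3/7, σ_2 = -156/7, σ_3 = 165/7, σ_4 = 0.

-0.4286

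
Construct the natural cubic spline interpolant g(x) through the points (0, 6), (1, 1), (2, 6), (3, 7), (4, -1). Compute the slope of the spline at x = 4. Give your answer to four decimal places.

Let M_i = g''(x_i). Step sizes h_i = 1, 1, 1, 1; slopes of the chords Δ_i = (y_(i+1) - y_i)/h_i = -5, 5, 1, -8.
  1·M_0 + 4·M_1 + 1·M_2 = 6(Δ_1 - Δ_0) = 60
  1·M_1 + 4·M_2 + 1·M_3 = 6(Δ_2 - Δ_1) = -24
  1·M_2 + 4·M_3 + 1·M_4 = 6(Δ_3 - Δ_2) = -54
Natural end conditions: M_0 = M_4 = 0.
Forward elimination and back-substitution give M_0 = 0, M_1 = 471/28, M_2 = -51/7, M_3 = -327/28, M_4 = 0.
On [3, 4], g'(x) = b_3 + 2c_3·(x - 3) + 3d_3·(x - 3)² with b_3 = Δ_3 - h_3(2M_3 + M_4)/6 = -115/28, c_3 = M_3/2 = -327/56, d_3 = (M_4 - M_3)/(6h_3) = 109/56. So g'(4) = -557/56.

-9.9464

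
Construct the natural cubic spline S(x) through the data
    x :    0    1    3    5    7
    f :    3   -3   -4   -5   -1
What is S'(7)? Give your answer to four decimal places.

2.8049

Let σ_i = S''(x_i). Step sizes h_i = 1, 2, 2, 2; slopes of the chords Δ_i = (y_(i+1) - y_i)/h_i = -6, -1/2, -1/2, 2.
  1·σ_0 + 6·σ_1 + 2·σ_2 = 6(Δ_1 - Δ_0) = 33
  2·σ_1 + 8·σ_2 + 2·σ_3 = 6(Δ_2 - Δ_1) = 0
  2·σ_2 + 8·σ_3 + 2·σ_4 = 6(Δ_3 - Δ_2) = 15
Natural end conditions: σ_0 = σ_4 = 0.
Forward elimination and back-substitution give σ_0 = 0, σ_1 = 255/41, σ_2 = -177/82, σ_3 = 99/41, σ_4 = 0.
On [5, 7], S'(x) = b_3 + 2c_3·(x - 5) + 3d_3·(x - 5)² with b_3 = Δ_3 - h_3(2σ_3 + σ_4)/6 = 16/41, c_3 = σ_3/2 = 99/82, d_3 = (σ_4 - σ_3)/(6h_3) = -33/164. So S'(7) = 115/41.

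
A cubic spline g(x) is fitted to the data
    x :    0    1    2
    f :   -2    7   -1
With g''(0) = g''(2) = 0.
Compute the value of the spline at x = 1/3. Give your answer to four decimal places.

With σ_i denoting the second derivative at x_i, h_i = 1, 1, and Δ_i = (y_(i+1) − y_i)/h_i = 9, -8:
  1·σ_0 + 4·σ_1 + 1·σ_2 = 6(Δ_1 - Δ_0) = -102
Natural end conditions: σ_0 = σ_2 = 0.
Hence σ_0 = 0, σ_1 = -51/2, σ_2 = 0.
On [0, 1], g(x) = -2 + 53/4·x + 0·x² - 17/4·x³.
With x = 1/3: g(1/3) = 61/27.

2.2593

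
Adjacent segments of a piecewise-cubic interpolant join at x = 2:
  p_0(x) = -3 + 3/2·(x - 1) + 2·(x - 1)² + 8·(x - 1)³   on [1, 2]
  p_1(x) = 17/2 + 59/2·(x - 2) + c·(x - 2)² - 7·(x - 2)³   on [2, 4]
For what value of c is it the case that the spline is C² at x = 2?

26

p_0''(x) = 4 + 48·(x - 1), so p_0''(2) = 52. On the right, p_1''(2) = 2c, so c = 26.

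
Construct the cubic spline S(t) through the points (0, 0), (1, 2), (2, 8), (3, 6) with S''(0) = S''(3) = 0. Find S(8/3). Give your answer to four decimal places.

Put M_i = S'' at the i-th knot. Here h = (1, 1, 1) and Δ = (2, 6, -2), so the interior equations h_(i-1)·M_(i-1) + 2(h_(i-1)+h_i)·M_i + h_i·M_(i+1) = 6(Δ_i − Δ_(i-1)) read
  1·M_0 + 4·M_1 + 1·M_2 = 6(Δ_1 - Δ_0) = 24
  1·M_1 + 4·M_2 + 1·M_3 = 6(Δ_2 - Δ_1) = -48
Natural end conditions: M_0 = M_3 = 0.
Solving: M_0 = 0, M_1 = 48/5, M_2 = -72/5, M_3 = 0.
On [2, 3], S(t) = 8 + 14/5·(t - 2) - 36/5·(t - 2)² + 12/5·(t - 2)³.
With (t - 2) = 2/3: S(8/3) = 332/45.

7.3778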